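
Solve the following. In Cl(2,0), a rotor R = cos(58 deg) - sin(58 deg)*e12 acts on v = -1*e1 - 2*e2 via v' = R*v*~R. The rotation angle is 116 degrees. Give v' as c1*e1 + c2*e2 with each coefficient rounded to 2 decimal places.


Rotor R = cos(58deg) - sin(58deg)*e12
Rotation angle theta = 2 * 58 = 116 degrees
v' = R*v*~R rotates v by theta.
cos(116deg) = -0.4384, sin(116deg) = 0.8988
v'_1 = -1*cos(116deg) - (-2)*sin(116deg)
= -1*(-0.4384) - (-2)*0.8988
= 2.24
v'_2 = -1*sin(116deg) + (-2)*cos(116deg)
= -1*0.8988 + (-2)*(-0.4384)
= -0.02
v' = 2.24*e1 - 0.02*e2


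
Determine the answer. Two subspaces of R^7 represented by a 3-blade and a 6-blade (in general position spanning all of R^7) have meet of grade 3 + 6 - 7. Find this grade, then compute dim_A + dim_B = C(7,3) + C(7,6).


Meet grade = grade(A) + grade(B) - n
= 3 + 6 - 7 = 2
C(7,3) = 35
C(7,6) = 7
dim_A + dim_B = 35 + 7 = 42


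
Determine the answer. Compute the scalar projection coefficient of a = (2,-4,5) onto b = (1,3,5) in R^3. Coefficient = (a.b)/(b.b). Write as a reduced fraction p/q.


Projection coefficient = (a . b) / (b . b)
a . b = 2*1 + (-4)*3 + 5*5
= 2 + (-12) + 25 = 15
b . b = 1^2 + 3^2 + 5^2
= 1 + 9 + 25 = 35
Coefficient = 15/35
In lowest terms: 3/7


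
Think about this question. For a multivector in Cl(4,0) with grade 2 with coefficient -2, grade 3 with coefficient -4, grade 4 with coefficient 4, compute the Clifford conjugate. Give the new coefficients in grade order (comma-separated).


Clifford conjugate sign for grade k: (-1)^(k(k+1)/2)
Grade 2: (-1)^(2*3/2) = (-1)^3 = -1, coeff -2 -> 2
Grade 3: (-1)^(3*4/2) = (-1)^6 = 1, coeff -4 -> -4
Grade 4: (-1)^(4*5/2) = (-1)^10 = 1, coeff 4 -> 4
Conjugated coefficients: 2, -4, 4


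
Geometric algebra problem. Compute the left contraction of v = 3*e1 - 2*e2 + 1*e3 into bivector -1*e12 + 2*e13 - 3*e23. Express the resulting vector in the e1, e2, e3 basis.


Left contraction v _| B = <vB>_1 (grade-1 part of the geometric product vB).
Using e1_|e12 = e2, e2_|e12 = -e1, e1_|e13 = e3, e3_|e13 = -e1, e2_|e23 = e3, e3_|e23 = -e2:
e1 coeff: -v2*b12 - v3*b13 = -(-2)*(-1) - (1)*(2) = -4
e2 coeff: v1*b12 - v3*b23 = (3)*(-1) - (1)*(-3) = 0
e3 coeff: v1*b13 + v2*b23 = (3)*(2) + (-2)*(-3) = 12
v _| B = -4*e1 + 0*e2 + 12*e3


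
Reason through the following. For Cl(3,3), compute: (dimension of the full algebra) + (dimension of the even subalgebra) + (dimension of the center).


n = 3 + 3 = 6
Total dim = 2^6 = 64
Even subalgebra dim = 2^5 = 32
n is even, so center dim = 1
Sum = 64 + 32 + 1 = 97


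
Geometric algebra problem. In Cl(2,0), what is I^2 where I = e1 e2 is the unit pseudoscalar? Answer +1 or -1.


The pseudoscalar I = e1...e_n (product of all n generators) of Cl(p,q) satisfies I^2 = (-1)^(q + n(n-1)/2).
p = 2, q = 0, n = p + q = 2
n(n-1)/2 = 2 * 1 / 2 = 1
Exponent = q + n(n-1)/2 = 0 + 1 = 1
I^2 = (-1)^1 = -1


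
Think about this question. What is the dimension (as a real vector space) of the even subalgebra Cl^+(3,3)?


Even subalgebra dimension = 2^(n-1)
n = 3 + 3 = 6
2^(6 - 1) = 2^5 = 32
Verification: sum of C(6,k) for even k = 1 + 15 + 15 + 1 = 32
Result = 32


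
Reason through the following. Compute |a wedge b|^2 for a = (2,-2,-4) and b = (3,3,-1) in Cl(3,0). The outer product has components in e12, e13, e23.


a wedge b = (a1*b2 - a2*b1)*e12 + (a1*b3 - a3*b1)*e13 + (a2*b3 - a3*b2)*e23
e12 coeff: 2*3 - (-2)*3 = 6 - (-6) = 12
e13 coeff: 2*(-1) - (-4)*3 = -2 - (-12) = 10
e23 coeff: (-2)*(-1) - (-4)*3 = 2 - (-12) = 14
|a wedge b|^2 = 12^2 + 10^2 + 14^2
= 144 + 100 + 196
= 440


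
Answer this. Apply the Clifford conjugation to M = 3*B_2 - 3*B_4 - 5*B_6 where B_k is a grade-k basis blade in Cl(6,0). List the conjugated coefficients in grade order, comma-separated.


Clifford conjugate sign for grade k: (-1)^(k(k+1)/2)
Grade 2: (-1)^(2*3/2) = (-1)^3 = -1, coeff 3 -> -3
Grade 4: (-1)^(4*5/2) = (-1)^10 = 1, coeff -3 -> -3
Grade 6: (-1)^(6*7/2) = (-1)^21 = -1, coeff -5 -> 5
Conjugated coefficients: -3, -3, 5


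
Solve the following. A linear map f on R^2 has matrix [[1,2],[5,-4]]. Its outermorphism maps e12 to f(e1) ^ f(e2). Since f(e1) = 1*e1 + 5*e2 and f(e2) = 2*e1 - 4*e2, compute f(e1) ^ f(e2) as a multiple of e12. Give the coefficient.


The outermorphism of a linear map f sends e1^e2 to f(e1)^f(e2).
f(e1) = 1*e1 + 5*e2
f(e2) = 2*e1 - 4*e2
f(e1) ^ f(e2) = (1*e1 + 5*e2) ^ (2*e1 - 4*e2)
= 1*(-4)*e12 + 5*2*e21
= (-4 - 10)*e12
= -14*e12
Coefficient = -14


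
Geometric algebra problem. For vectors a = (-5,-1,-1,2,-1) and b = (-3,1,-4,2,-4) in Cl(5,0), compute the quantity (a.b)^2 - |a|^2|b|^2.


a . b = (-5)*(-3) + (-1)*1 + (-1)*(-4) + 2*2 + (-1)*(-4)
= 15 + (-1) + 4 + 4 + 4 = 26
|a|^2 = (-5)^2 + (-1)^2 + (-1)^2 + 2^2 + (-1)^2 = 32
|b|^2 = (-3)^2 + 1^2 + (-4)^2 + 2^2 + (-4)^2 = 46
(a.b)^2 = 26^2 = 676
|a|^2 * |b|^2 = 32 * 46 = 1472
Result = 676 - 1472 = -796


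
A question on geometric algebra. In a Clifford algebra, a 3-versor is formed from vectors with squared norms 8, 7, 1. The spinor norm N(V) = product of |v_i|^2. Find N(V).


Spinor norm N(V) = |v1|^2 * |v2|^2 * ... * |v3|^2
= 8 * 7 * 1
Running product: 8, 56, 56
N(V) = 56


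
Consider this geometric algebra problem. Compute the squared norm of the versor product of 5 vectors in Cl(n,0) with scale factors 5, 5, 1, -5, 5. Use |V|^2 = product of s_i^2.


Each vector v_i has |v_i|^2 = s_i^2
Squared scales: 5^2 = 25, 5^2 = 25, 1^2 = 1, (-5)^2 = 25, 5^2 = 25
|V|^2 = 25 * 25 * 1 * 25 * 25
= 390625


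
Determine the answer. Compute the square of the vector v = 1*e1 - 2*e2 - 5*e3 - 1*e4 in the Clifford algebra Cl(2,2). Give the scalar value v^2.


v^2 = sum of c_i^2 * e_i^2
Positive signature terms (e_i^2 = +1): 1^2 + (-2)^2 = 5
Negative signature terms (e_j^2 = -1): (-5)^2 + (-1)^2 = 26
v^2 = 5 - 26 = -21


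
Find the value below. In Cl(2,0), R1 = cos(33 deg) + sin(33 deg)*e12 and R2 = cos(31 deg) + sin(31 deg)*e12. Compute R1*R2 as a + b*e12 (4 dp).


Same-plane rotors commute and their half-angles add:
R1*R2 = cos(a1 + a2) + sin(a1 + a2)*e12.
a1 + a2 = 33 + 31 = 64 deg
cos(64 deg) = 0.4384
sin(64 deg) = 0.8988
R1*R2 = 0.4384 + 0.8988*e12


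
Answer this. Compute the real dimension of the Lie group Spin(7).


Spin(n) double-covers SO(n); both have Lie algebra so(n) of dimension n(n-1)/2.
n = 7
n(n-1) = 7 * 6 = 42
dim Spin(7) = 42/2 = 21


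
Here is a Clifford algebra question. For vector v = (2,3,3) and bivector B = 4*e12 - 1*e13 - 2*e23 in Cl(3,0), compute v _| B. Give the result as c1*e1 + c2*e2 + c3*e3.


Left contraction v _| B = <vB>_1 (grade-1 part of the geometric product vB).
Using e1_|e12 = e2, e2_|e12 = -e1, e1_|e13 = e3, e3_|e13 = -e1, e2_|e23 = e3, e3_|e23 = -e2:
e1 coeff: -v2*b12 - v3*b13 = -(3)*(4) - (3)*(-1) = -9
e2 coeff: v1*b12 - v3*b23 = (2)*(4) - (3)*(-2) = 14
e3 coeff: v1*b13 + v2*b23 = (2)*(-1) + (3)*(-2) = -8
v _| B = -9*e1 + 14*e2 - 8*e3


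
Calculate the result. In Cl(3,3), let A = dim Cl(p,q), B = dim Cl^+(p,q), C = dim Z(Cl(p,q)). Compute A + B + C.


n = 3 + 3 = 6
Total dim = 2^6 = 64
Even subalgebra dim = 2^5 = 32
n is even, so center dim = 1
Sum = 64 + 32 + 1 = 97


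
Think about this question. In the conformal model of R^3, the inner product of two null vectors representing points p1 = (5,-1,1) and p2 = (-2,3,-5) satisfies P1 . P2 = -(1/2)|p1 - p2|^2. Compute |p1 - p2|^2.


p1 - p2 = (7, -4, 6)
|p1 - p2|^2 = 7^2 + (-4)^2 + 6^2
= 49 + 16 + 36
= 101


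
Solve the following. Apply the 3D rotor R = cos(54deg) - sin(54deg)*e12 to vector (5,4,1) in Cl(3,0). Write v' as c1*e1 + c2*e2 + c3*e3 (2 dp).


Rotor R = cos(54deg) - sin(54deg)*e12
Rotation angle theta = 2 * 54 = 108 degrees in the e12 plane (e1 -> e2).
The component perpendicular to the plane (e3) is invariant: v'_3 = v3 = 1.00
cos(108deg) = -0.3090, sin(108deg) = 0.9511
v'_1 = v1*cos(theta) - v2*sin(theta) = 5*(-0.3090) - 4*0.9511 = -5.35
v'_2 = v1*sin(theta) + v2*cos(theta) = 5*0.9511 + 4*(-0.3090) = 3.52
v' = -5.35*e1 + 3.52*e2 + 1.00*e3


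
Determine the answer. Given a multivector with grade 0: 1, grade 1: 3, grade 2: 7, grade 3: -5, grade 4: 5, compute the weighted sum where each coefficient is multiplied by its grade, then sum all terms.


Grade-weighted sum = sum of grade_k * coefficient_k
0*1 = 0
1*3 = 3
2*7 = 14
3*(-5) = -15
4*5 = 20
Total = 0 + 3 + 14 + (-15) + 20 = 22


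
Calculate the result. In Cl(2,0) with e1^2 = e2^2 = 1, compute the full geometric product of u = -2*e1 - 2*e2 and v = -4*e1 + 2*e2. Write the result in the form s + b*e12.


Expand: (-2*e1 - 2*e2)(-4*e1 + 2*e2)
= (-2)*(-4)*e1e1 + (-2)*2*e1e2 + (-2)*(-4)*e2e1 + (-2)*2*e2e2
Using e1^2 = e2^2 = 1, e2e1 = -e1e2:
Scalar part s = (-2)*(-4) + (-2)*2 = 8 + (-4) = 4
Bivector part b = (-2)*2 - (-2)*(-4) = -4 - 8 = -12
uv = 4 - 12*e12


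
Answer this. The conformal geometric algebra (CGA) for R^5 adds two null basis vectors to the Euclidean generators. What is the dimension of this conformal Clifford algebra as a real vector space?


The conformal model of R^5 uses Cl(6,1): the 5 Euclidean generators plus two extra orthogonal generators e+ (e+^2 = +1) and e- (e-^2 = -1), from which the null vectors e0, einf are built.
Number of generators m = 5 + 2 = 7.
dim Cl(p,q) = 2^m = 2^7 = 128


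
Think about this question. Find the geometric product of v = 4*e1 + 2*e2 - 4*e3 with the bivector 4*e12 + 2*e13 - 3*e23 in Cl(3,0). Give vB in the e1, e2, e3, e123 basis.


vB has grade-1 (vector) and grade-3 (trivector) parts: vB = (v _| B) + (v ^ B).
Vector part <vB>_1:
  e1: -v2*b12 - v3*b13 = -(2)*(4) - (-4)*(2) = 0
  e2: v1*b12 - v3*b23 = (4)*(4) - (-4)*(-3) = 4
  e3: v1*b13 + v2*b23 = (4)*(2) + (2)*(-3) = 2
Trivector part <vB>_3:
  e123: v1*b23 - v2*b13 + v3*b12 = (4)*(-3) - (2)*(2) + (-4)*(4) = -32
vB = 0*e1 + 4*e2 + 2*e3 - 32*e123


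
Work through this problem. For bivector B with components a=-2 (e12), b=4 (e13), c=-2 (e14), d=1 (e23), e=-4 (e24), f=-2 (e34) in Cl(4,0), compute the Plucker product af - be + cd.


Plucker relation: af - be + cd
a*f = (-2)*(-2) = 4
b*e = 4*(-4) = -16
c*d = (-2)*1 = -2
af - be + cd = 4 - (-16) + (-2)
= 18


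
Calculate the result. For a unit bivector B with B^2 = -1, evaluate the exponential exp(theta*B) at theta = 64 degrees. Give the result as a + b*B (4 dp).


For a unit bivector B with B^2 = -1, the exponential series gives
e^(theta*B) = cos(theta) + sin(theta)*B (the GA analogue of Euler's formula).
theta = 64 degrees = 1.117011 rad
cos(64 deg) = 0.4384
sin(64 deg) = 0.8988
exp(theta*B) = 0.4384 + 0.8988*B


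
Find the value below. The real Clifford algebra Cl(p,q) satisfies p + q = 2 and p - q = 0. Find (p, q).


We need p + q = 2 and p - q = 0.
Adding: 2p = 2 + 0 = 2, so p = 1.
Then q = 2 - 1 = 1.
(p, q) = (1, 1)


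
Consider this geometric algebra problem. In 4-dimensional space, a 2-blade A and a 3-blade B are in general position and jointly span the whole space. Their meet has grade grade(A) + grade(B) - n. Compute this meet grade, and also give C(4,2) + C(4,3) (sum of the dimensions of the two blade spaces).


Meet grade = grade(A) + grade(B) - n
= 2 + 3 - 4 = 1
C(4,2) = 6
C(4,3) = 4
dim_A + dim_B = 6 + 4 = 10


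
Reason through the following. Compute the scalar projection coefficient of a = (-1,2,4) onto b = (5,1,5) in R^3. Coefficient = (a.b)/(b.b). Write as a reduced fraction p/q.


Projection coefficient = (a . b) / (b . b)
a . b = (-1)*5 + 2*1 + 4*5
= -5 + 2 + 20 = 17
b . b = 5^2 + 1^2 + 5^2
= 25 + 1 + 25 = 51
Coefficient = 17/51
In lowest terms: 1/3


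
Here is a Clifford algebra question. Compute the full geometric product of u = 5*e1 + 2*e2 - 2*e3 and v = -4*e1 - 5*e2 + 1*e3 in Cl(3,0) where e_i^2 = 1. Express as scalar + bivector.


In Cl(3,0): e_i^2 = 1, e_ie_j = -e_je_i for i != j.
Scalar part = u . v = 5*(-4) + 2*(-5) + (-2)*1
= -20 + (-10) + (-2) = -32
e12 coeff = 5*(-5) - 2*(-4) = -25 - (-8) = -17
e13 coeff = 5*1 - (-2)*(-4) = 5 - 8 = -3
e23 coeff = 2*1 - (-2)*(-5) = 2 - 10 = -8
uv = -32 - 17*e12 - 3*e13 - 8*e23


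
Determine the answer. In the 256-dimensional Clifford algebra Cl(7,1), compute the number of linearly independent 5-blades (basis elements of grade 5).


Number of grade-k basis blades in Cl(p,q) with n = p + q is C(n, k).
n = 7 + 1 = 8
C(8, 5) = 8! / (5! * 3!)
= 40320 / (120 * 6)
= 56


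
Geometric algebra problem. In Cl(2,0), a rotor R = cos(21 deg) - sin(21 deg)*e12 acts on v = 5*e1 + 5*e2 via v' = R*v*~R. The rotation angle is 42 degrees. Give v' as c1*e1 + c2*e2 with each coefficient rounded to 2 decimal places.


Rotor R = cos(21deg) - sin(21deg)*e12
Rotation angle theta = 2 * 21 = 42 degrees
v' = R*v*~R rotates v by theta.
cos(42deg) = 0.7431, sin(42deg) = 0.6691
v'_1 = 5*cos(42deg) - 5*sin(42deg)
= 5*0.7431 - 5*0.6691
= 0.37
v'_2 = 5*sin(42deg) + 5*cos(42deg)
= 5*0.6691 + 5*0.7431
= 7.06
v' = 0.37*e1 + 7.06*e2


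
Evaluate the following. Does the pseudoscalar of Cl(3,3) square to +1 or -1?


The pseudoscalar I = e1...e_n (product of all n generators) of Cl(p,q) satisfies I^2 = (-1)^(q + n(n-1)/2).
p = 3, q = 3, n = p + q = 6
n(n-1)/2 = 6 * 5 / 2 = 15
Exponent = q + n(n-1)/2 = 3 + 15 = 18
I^2 = (-1)^18 = +1


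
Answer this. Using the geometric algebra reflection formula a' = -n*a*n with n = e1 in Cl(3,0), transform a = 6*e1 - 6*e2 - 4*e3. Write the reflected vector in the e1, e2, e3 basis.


Reflection formula: a' = -n*a*n, with n = e1 (unit vector, n^2 = 1).
For reflection through hyperplane perp to e1:
The component along e1 flips sign, others stay.
a = (6, -6, -4)
a' = (-6, -6, -4)
a' = -6*e1 - 6*e2 - 4*e3


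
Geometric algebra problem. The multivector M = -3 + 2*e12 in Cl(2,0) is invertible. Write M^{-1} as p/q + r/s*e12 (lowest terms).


M = -3 + 2*e12, where e12^2 = -1.
Since M commutes with its reverse ~M = a - b*e12, M * ~M = a^2 - b^2*e12^2 = a^2 + b^2.
So M^{-1} = ~M / (a^2 + b^2) = (a - b*e12)/(a^2 + b^2).
a^2 + b^2 = 9 + 4 = 13
Scalar part = -3/13 = -3/13
Bivector coeff = -2/13 = -2/13
M^{-1} = -3/13 - 2/13*e12


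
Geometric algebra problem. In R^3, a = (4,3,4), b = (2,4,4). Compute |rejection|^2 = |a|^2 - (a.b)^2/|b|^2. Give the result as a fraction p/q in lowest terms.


|a|^2 = 4^2 + 3^2 + 4^2 = 41
|b|^2 = 2^2 + 4^2 + 4^2 = 36
a . b = 4*2 + 3*4 + 4*4 = 36
(a.b)^2 = 36^2 = 1296
|rej|^2 = 41 - 1296/36
= (1476 - 1296)/36
= 180/36
In lowest terms: 5/1


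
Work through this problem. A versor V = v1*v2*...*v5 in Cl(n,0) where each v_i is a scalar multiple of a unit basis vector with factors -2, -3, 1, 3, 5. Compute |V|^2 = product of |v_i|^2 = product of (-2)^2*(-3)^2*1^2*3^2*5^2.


Each vector v_i has |v_i|^2 = s_i^2
Squared scales: (-2)^2 = 4, (-3)^2 = 9, 1^2 = 1, 3^2 = 9, 5^2 = 25
|V|^2 = 4 * 9 * 1 * 9 * 25
= 8100


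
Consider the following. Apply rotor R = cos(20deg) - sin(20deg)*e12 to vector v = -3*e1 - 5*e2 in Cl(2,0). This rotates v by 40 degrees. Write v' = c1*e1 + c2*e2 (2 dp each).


Rotor R = cos(20deg) - sin(20deg)*e12
Rotation angle theta = 2 * 20 = 40 degrees
v' = R*v*~R rotates v by theta.
cos(40deg) = 0.7660, sin(40deg) = 0.6428
v'_1 = -3*cos(40deg) - (-5)*sin(40deg)
= -3*0.7660 - (-5)*0.6428
= 0.92
v'_2 = -3*sin(40deg) + (-5)*cos(40deg)
= -3*0.6428 + (-5)*0.7660
= -5.76
v' = 0.92*e1 - 5.76*e2


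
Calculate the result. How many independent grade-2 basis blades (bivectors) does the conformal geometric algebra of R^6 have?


The conformal model of R^6 uses Cl(7,1) with m = 6 + 2 = 8 generators.
Number of grade-2 blades = C(m, 2) = C(8, 2)
= 8*7/2 = 28


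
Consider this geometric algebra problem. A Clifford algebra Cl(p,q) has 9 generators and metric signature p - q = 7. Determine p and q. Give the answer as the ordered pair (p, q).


We need p + q = 9 and p - q = 7.
Adding: 2p = 9 + 7 = 16, so p = 8.
Then q = 9 - 8 = 1.
(p, q) = (8, 1)


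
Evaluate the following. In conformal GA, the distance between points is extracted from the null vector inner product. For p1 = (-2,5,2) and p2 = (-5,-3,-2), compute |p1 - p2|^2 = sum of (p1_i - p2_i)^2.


p1 - p2 = (3, 8, 4)
|p1 - p2|^2 = 3^2 + 8^2 + 4^2
= 9 + 64 + 16
= 89


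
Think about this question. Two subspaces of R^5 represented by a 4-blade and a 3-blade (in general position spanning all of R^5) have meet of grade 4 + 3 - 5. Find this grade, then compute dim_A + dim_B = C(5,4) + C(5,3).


Meet grade = grade(A) + grade(B) - n
= 4 + 3 - 5 = 2
C(5,4) = 5
C(5,3) = 10
dim_A + dim_B = 5 + 10 = 15


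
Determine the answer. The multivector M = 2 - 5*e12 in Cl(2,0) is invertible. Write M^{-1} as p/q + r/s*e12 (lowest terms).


M = 2 - 5*e12, where e12^2 = -1.
Since M commutes with its reverse ~M = a - b*e12, M * ~M = a^2 - b^2*e12^2 = a^2 + b^2.
So M^{-1} = ~M / (a^2 + b^2) = (a - b*e12)/(a^2 + b^2).
a^2 + b^2 = 4 + 25 = 29
Scalar part = 2/29 = 2/29
Bivector coeff = 5/29 = 5/29
M^{-1} = 2/29 + 5/29*e12


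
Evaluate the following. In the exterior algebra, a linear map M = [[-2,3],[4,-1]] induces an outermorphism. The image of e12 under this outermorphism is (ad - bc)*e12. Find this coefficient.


The outermorphism of a linear map f sends e1^e2 to f(e1)^f(e2).
f(e1) = -2*e1 + 4*e2
f(e2) = 3*e1 - 1*e2
f(e1) ^ f(e2) = (-2*e1 + 4*e2) ^ (3*e1 - 1*e2)
= (-2)*(-1)*e12 + 4*3*e21
= (2 - 12)*e12
= -10*e12
Coefficient = -10


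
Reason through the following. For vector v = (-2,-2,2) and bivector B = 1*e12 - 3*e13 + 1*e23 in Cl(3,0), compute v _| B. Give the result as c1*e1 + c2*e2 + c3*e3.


Left contraction v _| B = <vB>_1 (grade-1 part of the geometric product vB).
Using e1_|e12 = e2, e2_|e12 = -e1, e1_|e13 = e3, e3_|e13 = -e1, e2_|e23 = e3, e3_|e23 = -e2:
e1 coeff: -v2*b12 - v3*b13 = -(-2)*(1) - (2)*(-3) = 8
e2 coeff: v1*b12 - v3*b23 = (-2)*(1) - (2)*(1) = -4
e3 coeff: v1*b13 + v2*b23 = (-2)*(-3) + (-2)*(1) = 4
v _| B = 8*e1 - 4*e2 + 4*e3


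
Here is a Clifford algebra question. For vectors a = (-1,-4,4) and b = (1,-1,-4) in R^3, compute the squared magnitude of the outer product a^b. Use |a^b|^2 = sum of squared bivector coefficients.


a wedge b = (a1*b2 - a2*b1)*e12 + (a1*b3 - a3*b1)*e13 + (a2*b3 - a3*b2)*e23
e12 coeff: (-1)*(-1) - (-4)*1 = 1 - (-4) = 5
e13 coeff: (-1)*(-4) - 4*1 = 4 - 4 = 0
e23 coeff: (-4)*(-4) - 4*(-1) = 16 - (-4) = 20
|a wedge b|^2 = 5^2 + 0^2 + 20^2
= 25 + 0 + 400
= 425


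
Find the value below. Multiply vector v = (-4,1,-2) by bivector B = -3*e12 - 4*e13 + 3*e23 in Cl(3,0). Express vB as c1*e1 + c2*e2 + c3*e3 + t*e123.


vB has grade-1 (vector) and grade-3 (trivector) parts: vB = (v _| B) + (v ^ B).
Vector part <vB>_1:
  e1: -v2*b12 - v3*b13 = -(1)*(-3) - (-2)*(-4) = -5
  e2: v1*b12 - v3*b23 = (-4)*(-3) - (-2)*(3) = 18
  e3: v1*b13 + v2*b23 = (-4)*(-4) + (1)*(3) = 19
Trivector part <vB>_3:
  e123: v1*b23 - v2*b13 + v3*b12 = (-4)*(3) - (1)*(-4) + (-2)*(-3) = -2
vB = -5*e1 + 18*e2 + 19*e3 - 2*e123


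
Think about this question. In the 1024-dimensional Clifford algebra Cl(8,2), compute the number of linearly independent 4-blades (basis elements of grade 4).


Number of grade-k basis blades in Cl(p,q) with n = p + q is C(n, k).
n = 8 + 2 = 10
C(10, 4) = 10! / (4! * 6!)
= 3628800 / (24 * 720)
= 210


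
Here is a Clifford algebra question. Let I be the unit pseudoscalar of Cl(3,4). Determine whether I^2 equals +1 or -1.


The pseudoscalar I = e1...e_n (product of all n generators) of Cl(p,q) satisfies I^2 = (-1)^(q + n(n-1)/2).
p = 3, q = 4, n = p + q = 7
n(n-1)/2 = 7 * 6 / 2 = 21
Exponent = q + n(n-1)/2 = 4 + 21 = 25
I^2 = (-1)^25 = -1


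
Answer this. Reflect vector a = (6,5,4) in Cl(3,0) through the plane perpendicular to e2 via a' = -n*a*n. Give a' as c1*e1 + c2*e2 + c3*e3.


Reflection formula: a' = -n*a*n, with n = e2 (unit vector, n^2 = 1).
For reflection through hyperplane perp to e2:
The component along e2 flips sign, others stay.
a = (6, 5, 4)
a' = (6, -5, 4)
a' = 6*e1 - 5*e2 + 4*e3


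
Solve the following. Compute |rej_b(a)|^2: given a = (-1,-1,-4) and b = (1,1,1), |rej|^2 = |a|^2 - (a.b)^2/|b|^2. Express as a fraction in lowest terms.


|a|^2 = (-1)^2 + (-1)^2 + (-4)^2 = 18
|b|^2 = 1^2 + 1^2 + 1^2 = 3
a . b = (-1)*1 + (-1)*1 + (-4)*1 = -6
(a.b)^2 = (-6)^2 = 36
|rej|^2 = 18 - 36/3
= (54 - 36)/3
= 18/3
In lowest terms: 6/1


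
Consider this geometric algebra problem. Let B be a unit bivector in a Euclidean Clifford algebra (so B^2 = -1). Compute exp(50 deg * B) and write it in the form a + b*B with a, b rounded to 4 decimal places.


For a unit bivector B with B^2 = -1, the exponential series gives
e^(theta*B) = cos(theta) + sin(theta)*B (the GA analogue of Euler's formula).
theta = 50 degrees = 0.872665 rad
cos(50 deg) = 0.6428
sin(50 deg) = 0.7660
exp(theta*B) = 0.6428 + 0.7660*B


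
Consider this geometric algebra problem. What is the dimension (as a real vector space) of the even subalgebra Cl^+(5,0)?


Even subalgebra dimension = 2^(n-1)
n = 5 + 0 = 5
2^(5 - 1) = 2^4 = 16
Verification: sum of C(5,k) for even k = 1 + 10 + 5 = 16
Result = 16


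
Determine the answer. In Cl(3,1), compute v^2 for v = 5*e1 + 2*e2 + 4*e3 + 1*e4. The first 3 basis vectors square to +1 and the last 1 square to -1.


v^2 = sum of c_i^2 * e_i^2
Positive signature terms (e_i^2 = +1): 5^2 + 2^2 + 4^2 = 45
Negative signature terms (e_j^2 = -1): 1^2 = 1
v^2 = 45 - 1 = 44


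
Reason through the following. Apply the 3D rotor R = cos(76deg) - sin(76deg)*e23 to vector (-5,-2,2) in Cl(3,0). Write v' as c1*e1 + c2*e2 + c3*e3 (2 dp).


Rotor R = cos(76deg) - sin(76deg)*e23
Rotation angle theta = 2 * 76 = 152 degrees in the e23 plane (e2 -> e3).
The component perpendicular to the plane (e1) is invariant: v'_1 = v1 = -5.00
cos(152deg) = -0.8829, sin(152deg) = 0.4695
v'_2 = v2*cos(theta) - v3*sin(theta) = -2*(-0.8829) - 2*0.4695 = 0.83
v'_3 = v2*sin(theta) + v3*cos(theta) = -2*0.4695 + 2*(-0.8829) = -2.70
v' = -5.00*e1 + 0.83*e2 - 2.70*e3


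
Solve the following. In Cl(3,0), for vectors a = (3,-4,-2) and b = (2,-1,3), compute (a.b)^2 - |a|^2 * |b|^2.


a . b = 3*2 + (-4)*(-1) + (-2)*3
= 6 + 4 + (-6) = 4
|a|^2 = 3^2 + (-4)^2 + (-2)^2 = 29
|b|^2 = 2^2 + (-1)^2 + 3^2 = 14
(a.b)^2 = 4^2 = 16
|a|^2 * |b|^2 = 29 * 14 = 406
Result = 16 - 406 = -390


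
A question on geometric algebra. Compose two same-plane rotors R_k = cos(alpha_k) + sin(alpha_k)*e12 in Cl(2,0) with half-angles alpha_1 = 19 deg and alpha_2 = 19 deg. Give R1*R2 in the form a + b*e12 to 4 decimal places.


Same-plane rotors commute and their half-angles add:
R1*R2 = cos(a1 + a2) + sin(a1 + a2)*e12.
a1 + a2 = 19 + 19 = 38 deg
cos(38 deg) = 0.7880
sin(38 deg) = 0.6157
R1*R2 = 0.7880 + 0.6157*e12


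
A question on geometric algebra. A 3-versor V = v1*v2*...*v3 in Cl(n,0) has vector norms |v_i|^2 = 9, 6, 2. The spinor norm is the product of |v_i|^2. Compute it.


Spinor norm N(V) = |v1|^2 * |v2|^2 * ... * |v3|^2
= 9 * 6 * 2
Running product: 9, 54, 108
N(V) = 108


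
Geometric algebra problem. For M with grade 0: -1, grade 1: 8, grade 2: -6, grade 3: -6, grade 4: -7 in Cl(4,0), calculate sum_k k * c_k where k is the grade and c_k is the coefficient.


Grade-weighted sum = sum of grade_k * coefficient_k
0*(-1) = 0
1*8 = 8
2*(-6) = -12
3*(-6) = -18
4*(-7) = -28
Total = 0 + 8 + (-12) + (-18) + (-28) = -50


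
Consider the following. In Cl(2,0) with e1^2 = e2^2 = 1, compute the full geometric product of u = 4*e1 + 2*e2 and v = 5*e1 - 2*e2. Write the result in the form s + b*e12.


Expand: (4*e1 + 2*e2)(5*e1 - 2*e2)
= 4*5*e1e1 + 4*(-2)*e1e2 + 2*5*e2e1 + 2*(-2)*e2e2
Using e1^2 = e2^2 = 1, e2e1 = -e1e2:
Scalar part s = 4*5 + 2*(-2) = 20 + (-4) = 16
Bivector part b = 4*(-2) - 2*5 = -8 - 10 = -18
uv = 16 - 18*e12


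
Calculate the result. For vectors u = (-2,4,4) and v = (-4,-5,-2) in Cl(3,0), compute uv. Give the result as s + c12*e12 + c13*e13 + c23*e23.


In Cl(3,0): e_i^2 = 1, e_ie_j = -e_je_i for i != j.
Scalar part = u . v = (-2)*(-4) + 4*(-5) + 4*(-2)
= 8 + (-20) + (-8) = -20
e12 coeff = (-2)*(-5) - 4*(-4) = 10 - (-16) = 26
e13 coeff = (-2)*(-2) - 4*(-4) = 4 - (-16) = 20
e23 coeff = 4*(-2) - 4*(-5) = -8 - (-20) = 12
uv = -20 + 26*e12 + 20*e13 + 12*e23


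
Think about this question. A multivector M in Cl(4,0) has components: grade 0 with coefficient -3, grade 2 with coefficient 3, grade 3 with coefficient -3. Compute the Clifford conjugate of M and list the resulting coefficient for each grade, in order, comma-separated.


Clifford conjugate sign for grade k: (-1)^(k(k+1)/2)
Grade 0: (-1)^(0*1/2) = (-1)^0 = 1, coeff -3 -> -3
Grade 2: (-1)^(2*3/2) = (-1)^3 = -1, coeff 3 -> -3
Grade 3: (-1)^(3*4/2) = (-1)^6 = 1, coeff -3 -> -3
Conjugated coefficients: -3, -3, -3


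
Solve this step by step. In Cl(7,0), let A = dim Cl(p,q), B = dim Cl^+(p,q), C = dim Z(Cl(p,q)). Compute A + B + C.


n = 7 + 0 = 7
Total dim = 2^7 = 128
Even subalgebra dim = 2^6 = 64
n is odd, so center dim = 2
Sum = 128 + 64 + 2 = 194


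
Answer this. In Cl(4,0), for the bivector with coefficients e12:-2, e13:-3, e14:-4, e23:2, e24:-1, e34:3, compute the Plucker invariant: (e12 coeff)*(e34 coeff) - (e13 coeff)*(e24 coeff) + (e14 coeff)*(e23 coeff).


Plucker relation: af - be + cd
a*f = (-2)*3 = -6
b*e = (-3)*(-1) = 3
c*d = (-4)*2 = -8
af - be + cd = -6 - 3 + (-8)
= -17


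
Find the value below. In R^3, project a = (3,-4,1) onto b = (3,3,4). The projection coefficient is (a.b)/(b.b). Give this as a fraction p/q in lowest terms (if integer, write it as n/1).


Projection coefficient = (a . b) / (b . b)
a . b = 3*3 + (-4)*3 + 1*4
= 9 + (-12) + 4 = 1
b . b = 3^2 + 3^2 + 4^2
= 9 + 9 + 16 = 34
Coefficient = 1/34
In lowest terms: 1/34


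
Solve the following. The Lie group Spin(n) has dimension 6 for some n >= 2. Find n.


dim Spin(n) = dim so(n) = n(n-1)/2.
Solve n(n-1)/2 = 6, i.e. n^2 - n - 12 = 0.
Discriminant = 1 + 8*6 = 49
n = (1 + sqrt(49))/2 = (1 + 7)/2 = 4


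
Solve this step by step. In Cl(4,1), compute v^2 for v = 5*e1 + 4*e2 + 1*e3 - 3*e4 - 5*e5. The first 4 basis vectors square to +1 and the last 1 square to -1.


v^2 = sum of c_i^2 * e_i^2
Positive signature terms (e_i^2 = +1): 5^2 + 4^2 + 1^2 + (-3)^2 = 51
Negative signature terms (e_j^2 = -1): (-5)^2 = 25
v^2 = 51 - 25 = 26


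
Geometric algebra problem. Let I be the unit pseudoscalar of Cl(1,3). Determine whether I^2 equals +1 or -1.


The pseudoscalar I = e1...e_n (product of all n generators) of Cl(p,q) satisfies I^2 = (-1)^(q + n(n-1)/2).
p = 1, q = 3, n = p + q = 4
n(n-1)/2 = 4 * 3 / 2 = 6
Exponent = q + n(n-1)/2 = 3 + 6 = 9
I^2 = (-1)^9 = -1


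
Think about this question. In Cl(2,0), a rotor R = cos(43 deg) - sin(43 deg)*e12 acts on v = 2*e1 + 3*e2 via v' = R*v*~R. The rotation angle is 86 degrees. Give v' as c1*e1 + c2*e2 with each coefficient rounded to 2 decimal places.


Rotor R = cos(43deg) - sin(43deg)*e12
Rotation angle theta = 2 * 43 = 86 degrees
v' = R*v*~R rotates v by theta.
cos(86deg) = 0.0698, sin(86deg) = 0.9976
v'_1 = 2*cos(86deg) - 3*sin(86deg)
= 2*0.0698 - 3*0.9976
= -2.85
v'_2 = 2*sin(86deg) + 3*cos(86deg)
= 2*0.9976 + 3*0.0698
= 2.20
v' = -2.85*e1 + 2.20*e2


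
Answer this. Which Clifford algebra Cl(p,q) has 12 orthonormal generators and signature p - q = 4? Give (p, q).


We need p + q = 12 and p - q = 4.
Adding: 2p = 12 + 4 = 16, so p = 8.
Then q = 12 - 8 = 4.
(p, q) = (8, 4)


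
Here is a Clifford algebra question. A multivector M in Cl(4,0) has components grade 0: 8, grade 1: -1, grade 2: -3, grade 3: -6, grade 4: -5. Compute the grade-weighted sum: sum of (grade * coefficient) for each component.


Grade-weighted sum = sum of grade_k * coefficient_k
0*8 = 0
1*(-1) = -1
2*(-3) = -6
3*(-6) = -18
4*(-5) = -20
Total = 0 + (-1) + (-6) + (-18) + (-20) = -45


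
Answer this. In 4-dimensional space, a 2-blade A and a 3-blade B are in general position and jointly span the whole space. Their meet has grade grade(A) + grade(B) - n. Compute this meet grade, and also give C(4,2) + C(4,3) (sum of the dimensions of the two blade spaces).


Meet grade = grade(A) + grade(B) - n
= 2 + 3 - 4 = 1
C(4,2) = 6
C(4,3) = 4
dim_A + dim_B = 6 + 4 = 10


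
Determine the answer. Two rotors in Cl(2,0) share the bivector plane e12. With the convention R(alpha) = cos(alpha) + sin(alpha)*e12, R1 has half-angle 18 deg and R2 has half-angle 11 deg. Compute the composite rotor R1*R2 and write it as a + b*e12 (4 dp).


Same-plane rotors commute and their half-angles add:
R1*R2 = cos(a1 + a2) + sin(a1 + a2)*e12.
a1 + a2 = 18 + 11 = 29 deg
cos(29 deg) = 0.8746
sin(29 deg) = 0.4848
R1*R2 = 0.8746 + 0.4848*e12


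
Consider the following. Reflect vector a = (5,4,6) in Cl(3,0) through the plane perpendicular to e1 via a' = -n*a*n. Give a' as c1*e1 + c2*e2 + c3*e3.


Reflection formula: a' = -n*a*n, with n = e1 (unit vector, n^2 = 1).
For reflection through hyperplane perp to e1:
The component along e1 flips sign, others stay.
a = (5, 4, 6)
a' = (-5, 4, 6)
a' = -5*e1 + 4*e2 + 6*e3


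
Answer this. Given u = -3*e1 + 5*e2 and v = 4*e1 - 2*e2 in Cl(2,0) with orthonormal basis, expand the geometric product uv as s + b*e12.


Expand: (-3*e1 + 5*e2)(4*e1 - 2*e2)
= (-3)*4*e1e1 + (-3)*(-2)*e1e2 + 5*4*e2e1 + 5*(-2)*e2e2
Using e1^2 = e2^2 = 1, e2e1 = -e1e2:
Scalar part s = (-3)*4 + 5*(-2) = -12 + (-10) = -22
Bivector part b = (-3)*(-2) - 5*4 = 6 - 20 = -14
uv = -22 - 14*e12


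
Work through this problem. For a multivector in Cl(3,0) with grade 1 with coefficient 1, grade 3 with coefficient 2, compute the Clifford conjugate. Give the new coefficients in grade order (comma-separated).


Clifford conjugate sign for grade k: (-1)^(k(k+1)/2)
Grade 1: (-1)^(1*2/2) = (-1)^1 = -1, coeff 1 -> -1
Grade 3: (-1)^(3*4/2) = (-1)^6 = 1, coeff 2 -> 2
Conjugated coefficients: -1, 2


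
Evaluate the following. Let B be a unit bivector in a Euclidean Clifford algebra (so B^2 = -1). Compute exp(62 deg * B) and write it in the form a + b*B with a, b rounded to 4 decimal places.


For a unit bivector B with B^2 = -1, the exponential series gives
e^(theta*B) = cos(theta) + sin(theta)*B (the GA analogue of Euler's formula).
theta = 62 degrees = 1.082104 rad
cos(62 deg) = 0.4695
sin(62 deg) = 0.8829
exp(theta*B) = 0.4695 + 0.8829*B


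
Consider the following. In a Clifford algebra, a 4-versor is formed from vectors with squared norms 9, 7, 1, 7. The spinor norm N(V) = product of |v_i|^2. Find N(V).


Spinor norm N(V) = |v1|^2 * |v2|^2 * ... * |v4|^2
= 9 * 7 * 1 * 7
Running product: 9, 63, 63, 441
N(V) = 441


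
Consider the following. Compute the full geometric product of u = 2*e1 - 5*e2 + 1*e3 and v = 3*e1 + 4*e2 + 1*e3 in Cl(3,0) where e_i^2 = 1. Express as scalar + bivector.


In Cl(3,0): e_i^2 = 1, e_ie_j = -e_je_i for i != j.
Scalar part = u . v = 2*3 + (-5)*4 + 1*1
= 6 + (-20) + 1 = -13
e12 coeff = 2*4 - (-5)*3 = 8 - (-15) = 23
e13 coeff = 2*1 - 1*3 = 2 - 3 = -1
e23 coeff = (-5)*1 - 1*4 = -5 - 4 = -9
uv = -13 + 23*e12 - 1*e13 - 9*e23


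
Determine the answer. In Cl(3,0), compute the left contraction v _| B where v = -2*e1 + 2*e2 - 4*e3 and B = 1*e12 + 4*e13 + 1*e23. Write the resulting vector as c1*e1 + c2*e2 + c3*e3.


Left contraction v _| B = <vB>_1 (grade-1 part of the geometric product vB).
Using e1_|e12 = e2, e2_|e12 = -e1, e1_|e13 = e3, e3_|e13 = -e1, e2_|e23 = e3, e3_|e23 = -e2:
e1 coeff: -v2*b12 - v3*b13 = -(2)*(1) - (-4)*(4) = 14
e2 coeff: v1*b12 - v3*b23 = (-2)*(1) - (-4)*(1) = 2
e3 coeff: v1*b13 + v2*b23 = (-2)*(4) + (2)*(1) = -6
v _| B = 14*e1 + 2*e2 - 6*e3


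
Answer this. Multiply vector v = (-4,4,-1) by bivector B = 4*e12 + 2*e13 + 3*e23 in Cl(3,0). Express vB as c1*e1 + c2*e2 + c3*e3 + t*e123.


vB has grade-1 (vector) and grade-3 (trivector) parts: vB = (v _| B) + (v ^ B).
Vector part <vB>_1:
  e1: -v2*b12 - v3*b13 = -(4)*(4) - (-1)*(2) = -14
  e2: v1*b12 - v3*b23 = (-4)*(4) - (-1)*(3) = -13
  e3: v1*b13 + v2*b23 = (-4)*(2) + (4)*(3) = 4
Trivector part <vB>_3:
  e123: v1*b23 - v2*b13 + v3*b12 = (-4)*(3) - (4)*(2) + (-1)*(4) = -24
vB = -14*e1 - 13*e2 + 4*e3 - 24*e123


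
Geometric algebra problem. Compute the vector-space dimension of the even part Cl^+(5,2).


Even subalgebra dimension = 2^(n-1)
n = 5 + 2 = 7
2^(7 - 1) = 2^6 = 64
Verification: sum of C(7,k) for even k = 1 + 21 + 35 + 7 = 64
Result = 64


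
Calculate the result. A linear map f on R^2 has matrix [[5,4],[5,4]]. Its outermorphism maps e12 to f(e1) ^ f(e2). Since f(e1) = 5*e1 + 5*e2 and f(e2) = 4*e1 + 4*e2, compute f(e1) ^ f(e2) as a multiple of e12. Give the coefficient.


The outermorphism of a linear map f sends e1^e2 to f(e1)^f(e2).
f(e1) = 5*e1 + 5*e2
f(e2) = 4*e1 + 4*e2
f(e1) ^ f(e2) = (5*e1 + 5*e2) ^ (4*e1 + 4*e2)
= 5*4*e12 + 5*4*e21
= (20 - 20)*e12
= 0*e12
Coefficient = 0


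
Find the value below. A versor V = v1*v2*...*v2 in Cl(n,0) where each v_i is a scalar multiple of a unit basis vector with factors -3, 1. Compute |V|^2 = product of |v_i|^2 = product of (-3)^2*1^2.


Each vector v_i has |v_i|^2 = s_i^2
Squared scales: (-3)^2 = 9, 1^2 = 1
|V|^2 = 9 * 1
= 9


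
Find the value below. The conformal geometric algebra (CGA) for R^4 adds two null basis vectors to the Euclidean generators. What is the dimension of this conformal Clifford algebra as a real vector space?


The conformal model of R^4 uses Cl(5,1): the 4 Euclidean generators plus two extra orthogonal generators e+ (e+^2 = +1) and e- (e-^2 = -1), from which the null vectors e0, einf are built.
Number of generators m = 4 + 2 = 6.
dim Cl(p,q) = 2^m = 2^6 = 64


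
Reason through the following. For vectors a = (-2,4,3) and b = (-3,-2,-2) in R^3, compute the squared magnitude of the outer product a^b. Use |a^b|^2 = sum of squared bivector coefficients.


a wedge b = (a1*b2 - a2*b1)*e12 + (a1*b3 - a3*b1)*e13 + (a2*b3 - a3*b2)*e23
e12 coeff: (-2)*(-2) - 4*(-3) = 4 - (-12) = 16
e13 coeff: (-2)*(-2) - 3*(-3) = 4 - (-9) = 13
e23 coeff: 4*(-2) - 3*(-2) = -8 - (-6) = -2
|a wedge b|^2 = 16^2 + 13^2 + (-2)^2
= 256 + 169 + 4
= 429


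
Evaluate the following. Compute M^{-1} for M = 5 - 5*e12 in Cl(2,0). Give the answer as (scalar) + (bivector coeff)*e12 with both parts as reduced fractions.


M = 5 - 5*e12, where e12^2 = -1.
Since M commutes with its reverse ~M = a - b*e12, M * ~M = a^2 - b^2*e12^2 = a^2 + b^2.
So M^{-1} = ~M / (a^2 + b^2) = (a - b*e12)/(a^2 + b^2).
a^2 + b^2 = 25 + 25 = 50
Scalar part = 5/50 = 1/10
Bivector coeff = 5/50 = 1/10
M^{-1} = 1/10 + 1/10*e12


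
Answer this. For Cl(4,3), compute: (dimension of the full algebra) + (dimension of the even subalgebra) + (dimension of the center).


n = 4 + 3 = 7
Total dim = 2^7 = 128
Even subalgebra dim = 2^6 = 64
n is odd, so center dim = 2
Sum = 128 + 64 + 2 = 194


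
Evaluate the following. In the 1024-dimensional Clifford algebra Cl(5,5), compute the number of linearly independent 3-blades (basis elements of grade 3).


Number of grade-k basis blades in Cl(p,q) with n = p + q is C(n, k).
n = 5 + 5 = 10
C(10, 3) = 10! / (3! * 7!)
= 3628800 / (6 * 5040)
= 120


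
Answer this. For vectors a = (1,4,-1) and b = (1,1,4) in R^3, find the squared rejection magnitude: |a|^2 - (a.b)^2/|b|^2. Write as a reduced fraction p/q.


|a|^2 = 1^2 + 4^2 + (-1)^2 = 18
|b|^2 = 1^2 + 1^2 + 4^2 = 18
a . b = 1*1 + 4*1 + (-1)*4 = 1
(a.b)^2 = 1^2 = 1
|rej|^2 = 18 - 1/18
= (324 - 1)/18
= 323/18
In lowest terms: 323/18


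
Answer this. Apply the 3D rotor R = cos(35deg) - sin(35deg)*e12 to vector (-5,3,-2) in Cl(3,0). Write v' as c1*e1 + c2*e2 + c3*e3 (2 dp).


Rotor R = cos(35deg) - sin(35deg)*e12
Rotation angle theta = 2 * 35 = 70 degrees in the e12 plane (e1 -> e2).
The component perpendicular to the plane (e3) is invariant: v'_3 = v3 = -2.00
cos(70deg) = 0.3420, sin(70deg) = 0.9397
v'_1 = v1*cos(theta) - v2*sin(theta) = -5*0.3420 - 3*0.9397 = -4.53
v'_2 = v1*sin(theta) + v2*cos(theta) = -5*0.9397 + 3*0.3420 = -3.67
v' = -4.53*e1 - 3.67*e2 - 2.00*e3


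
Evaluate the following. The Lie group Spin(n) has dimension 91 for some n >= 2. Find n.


dim Spin(n) = dim so(n) = n(n-1)/2.
Solve n(n-1)/2 = 91, i.e. n^2 - n - 182 = 0.
Discriminant = 1 + 8*91 = 729
n = (1 + sqrt(729))/2 = (1 + 27)/2 = 14


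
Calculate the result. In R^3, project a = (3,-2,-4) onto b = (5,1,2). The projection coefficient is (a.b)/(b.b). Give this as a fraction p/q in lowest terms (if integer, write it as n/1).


Projection coefficient = (a . b) / (b . b)
a . b = 3*5 + (-2)*1 + (-4)*2
= 15 + (-2) + (-8) = 5
b . b = 5^2 + 1^2 + 2^2
= 25 + 1 + 4 = 30
Coefficient = 5/30
In lowest terms: 1/6


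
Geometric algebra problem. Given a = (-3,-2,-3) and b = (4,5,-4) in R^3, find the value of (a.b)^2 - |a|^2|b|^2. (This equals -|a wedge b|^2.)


a . b = (-3)*4 + (-2)*5 + (-3)*(-4)
= -12 + (-10) + 12 = -10
|a|^2 = (-3)^2 + (-2)^2 + (-3)^2 = 22
|b|^2 = 4^2 + 5^2 + (-4)^2 = 57
(a.b)^2 = (-10)^2 = 100
|a|^2 * |b|^2 = 22 * 57 = 1254
Result = 100 - 1254 = -1154


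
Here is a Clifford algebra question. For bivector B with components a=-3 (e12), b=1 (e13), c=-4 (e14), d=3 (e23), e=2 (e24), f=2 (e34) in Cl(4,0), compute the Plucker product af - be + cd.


Plucker relation: af - be + cd
a*f = (-3)*2 = -6
b*e = 1*2 = 2
c*d = (-4)*3 = -12
af - be + cd = -6 - 2 + (-12)
= -20


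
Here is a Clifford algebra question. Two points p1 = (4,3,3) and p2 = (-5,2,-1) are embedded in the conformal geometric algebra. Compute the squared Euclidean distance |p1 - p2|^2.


p1 - p2 = (9, 1, 4)
|p1 - p2|^2 = 9^2 + 1^2 + 4^2
= 81 + 1 + 16
= 98


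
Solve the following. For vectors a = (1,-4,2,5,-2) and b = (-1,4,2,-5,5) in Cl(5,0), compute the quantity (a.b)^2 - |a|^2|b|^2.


a . b = 1*(-1) + (-4)*4 + 2*2 + 5*(-5) + (-2)*5
= -1 + (-16) + 4 + (-25) + (-10) = -48
|a|^2 = 1^2 + (-4)^2 + 2^2 + 5^2 + (-2)^2 = 50
|b|^2 = (-1)^2 + 4^2 + 2^2 + (-5)^2 + 5^2 = 71
(a.b)^2 = (-48)^2 = 2304
|a|^2 * |b|^2 = 50 * 71 = 3550
Result = 2304 - 3550 = -1246


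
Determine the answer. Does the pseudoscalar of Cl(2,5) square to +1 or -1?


The pseudoscalar I = e1...e_n (product of all n generators) of Cl(p,q) satisfies I^2 = (-1)^(q + n(n-1)/2).
p = 2, q = 5, n = p + q = 7
n(n-1)/2 = 7 * 6 / 2 = 21
Exponent = q + n(n-1)/2 = 5 + 21 = 26
I^2 = (-1)^26 = +1


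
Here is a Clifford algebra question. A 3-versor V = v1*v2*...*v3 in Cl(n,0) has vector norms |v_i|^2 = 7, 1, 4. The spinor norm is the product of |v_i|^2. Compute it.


Spinor norm N(V) = |v1|^2 * |v2|^2 * ... * |v3|^2
= 7 * 1 * 4
Running product: 7, 7, 28
N(V) = 28


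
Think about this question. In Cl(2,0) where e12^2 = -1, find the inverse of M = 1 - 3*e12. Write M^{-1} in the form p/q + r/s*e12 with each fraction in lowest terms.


M = 1 - 3*e12, where e12^2 = -1.
Since M commutes with its reverse ~M = a - b*e12, M * ~M = a^2 - b^2*e12^2 = a^2 + b^2.
So M^{-1} = ~M / (a^2 + b^2) = (a - b*e12)/(a^2 + b^2).
a^2 + b^2 = 1 + 9 = 10
Scalar part = 1/10 = 1/10
Bivector coeff = 3/10 = 3/10
M^{-1} = 1/10 + 3/10*e12


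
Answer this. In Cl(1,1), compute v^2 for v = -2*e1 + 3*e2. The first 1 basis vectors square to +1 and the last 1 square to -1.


v^2 = sum of c_i^2 * e_i^2
Positive signature terms (e_i^2 = +1): (-2)^2 = 4
Negative signature terms (e_j^2 = -1): 3^2 = 9
v^2 = 4 - 9 = -5


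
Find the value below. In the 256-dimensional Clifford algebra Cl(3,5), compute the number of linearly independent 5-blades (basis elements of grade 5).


Number of grade-k basis blades in Cl(p,q) with n = p + q is C(n, k).
n = 3 + 5 = 8
C(8, 5) = 8! / (5! * 3!)
= 40320 / (120 * 6)
= 56


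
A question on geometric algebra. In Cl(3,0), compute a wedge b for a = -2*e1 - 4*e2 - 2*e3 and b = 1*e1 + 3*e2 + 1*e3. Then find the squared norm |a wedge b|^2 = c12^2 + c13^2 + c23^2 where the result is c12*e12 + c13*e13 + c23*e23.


a wedge b = (a1*b2 - a2*b1)*e12 + (a1*b3 - a3*b1)*e13 + (a2*b3 - a3*b2)*e23
e12 coeff: (-2)*3 - (-4)*1 = -6 - (-4) = -2
e13 coeff: (-2)*1 - (-2)*1 = -2 - (-2) = 0
e23 coeff: (-4)*1 - (-2)*3 = -4 - (-6) = 2
|a wedge b|^2 = (-2)^2 + 0^2 + 2^2
= 4 + 0 + 4
= 8


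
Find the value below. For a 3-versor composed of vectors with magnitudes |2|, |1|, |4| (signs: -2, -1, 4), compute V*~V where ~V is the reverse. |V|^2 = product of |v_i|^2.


Each vector v_i has |v_i|^2 = s_i^2
Squared scales: (-2)^2 = 4, (-1)^2 = 1, 4^2 = 16
|V|^2 = 4 * 1 * 16
= 64
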